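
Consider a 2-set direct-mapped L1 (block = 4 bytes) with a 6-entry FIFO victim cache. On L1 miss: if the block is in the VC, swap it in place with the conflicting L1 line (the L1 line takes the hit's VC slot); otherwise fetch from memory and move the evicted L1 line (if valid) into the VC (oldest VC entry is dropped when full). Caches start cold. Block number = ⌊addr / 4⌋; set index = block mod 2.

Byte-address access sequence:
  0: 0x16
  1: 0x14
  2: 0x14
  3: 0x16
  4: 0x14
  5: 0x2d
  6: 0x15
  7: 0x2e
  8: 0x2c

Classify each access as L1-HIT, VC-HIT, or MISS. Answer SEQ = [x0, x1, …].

SEQ = [MISS, L1-HIT, L1-HIT, L1-HIT, L1-HIT, MISS, VC-HIT, VC-HIT, L1-HIT]

#0 0x16→b5/s1 MISS; vc=[]
#1 0x14→b5/s1 L1-HIT; vc=[]
#2 0x14→b5/s1 L1-HIT; vc=[]
#3 0x16→b5/s1 L1-HIT; vc=[]
#4 0x14→b5/s1 L1-HIT; vc=[]
#5 0x2d→b11/s1 MISS; vc=[5]
#6 0x15→b5/s1 VC-HIT; vc=[11]
#7 0x2e→b11/s1 VC-HIT; vc=[5]
#8 0x2c→b11/s1 L1-HIT; vc=[5]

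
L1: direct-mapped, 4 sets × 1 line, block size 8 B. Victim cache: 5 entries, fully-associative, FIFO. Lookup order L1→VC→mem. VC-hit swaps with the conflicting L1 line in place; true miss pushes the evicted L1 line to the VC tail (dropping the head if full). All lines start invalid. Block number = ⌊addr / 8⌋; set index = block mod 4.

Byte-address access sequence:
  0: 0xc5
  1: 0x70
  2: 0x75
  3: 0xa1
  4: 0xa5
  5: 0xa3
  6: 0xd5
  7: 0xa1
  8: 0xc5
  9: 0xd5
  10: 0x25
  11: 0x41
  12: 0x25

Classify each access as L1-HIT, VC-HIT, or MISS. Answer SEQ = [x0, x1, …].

0: 0xc5 (blk 24, set 0) → MISS  vc=[]
1: 0x70 (blk 14, set 2) → MISS  vc=[]
2: 0x75 (blk 14, set 2) → L1-HIT  vc=[]
3: 0xa1 (blk 20, set 0) → MISS  vc=[24]
4: 0xa5 (blk 20, set 0) → L1-HIT  vc=[24]
5: 0xa3 (blk 20, set 0) → L1-HIT  vc=[24]
6: 0xd5 (blk 26, set 2) → MISS  vc=[24, 14]
7: 0xa1 (blk 20, set 0) → L1-HIT  vc=[24, 14]
8: 0xc5 (blk 24, set 0) → VC-HIT  vc=[20, 14]
9: 0xd5 (blk 26, set 2) → L1-HIT  vc=[20, 14]
10: 0x25 (blk 4, set 0) → MISS  vc=[20, 14, 24]
11: 0x41 (blk 8, set 0) → MISS  vc=[20, 14, 24, 4]
12: 0x25 (blk 4, set 0) → VC-HIT  vc=[20, 14, 24, 8]

SEQ = [MISS, MISS, L1-HIT, MISS, L1-HIT, L1-HIT, MISS, L1-HIT, VC-HIT, L1-HIT, MISS, MISS, VC-HIT]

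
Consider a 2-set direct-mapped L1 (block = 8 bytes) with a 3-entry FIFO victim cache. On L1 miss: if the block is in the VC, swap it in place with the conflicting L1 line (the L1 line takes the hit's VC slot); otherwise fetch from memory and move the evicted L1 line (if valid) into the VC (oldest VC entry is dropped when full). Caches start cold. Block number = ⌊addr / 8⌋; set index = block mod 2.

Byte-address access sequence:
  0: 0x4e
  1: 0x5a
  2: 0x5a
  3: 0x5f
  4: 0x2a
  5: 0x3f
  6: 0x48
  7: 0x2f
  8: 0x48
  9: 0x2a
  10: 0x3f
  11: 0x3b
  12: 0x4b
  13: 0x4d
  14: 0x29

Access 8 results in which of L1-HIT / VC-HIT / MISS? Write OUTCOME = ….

0: 0x4e (blk 9, set 1) → MISS  vc=[]
1: 0x5a (blk 11, set 1) → MISS  vc=[9]
2: 0x5a (blk 11, set 1) → L1-HIT  vc=[9]
3: 0x5f (blk 11, set 1) → L1-HIT  vc=[9]
4: 0x2a (blk 5, set 1) → MISS  vc=[9, 11]
5: 0x3f (blk 7, set 1) → MISS  vc=[9, 11, 5]
6: 0x48 (blk 9, set 1) → VC-HIT  vc=[7, 11, 5]
7: 0x2f (blk 5, set 1) → VC-HIT  vc=[7, 11, 9]
8: 0x48 (blk 9, set 1) → VC-HIT  vc=[7, 11, 5]
9: 0x2a (blk 5, set 1) → VC-HIT  vc=[7, 11, 9]
10: 0x3f (blk 7, set 1) → VC-HIT  vc=[5, 11, 9]
11: 0x3b (blk 7, set 1) → L1-HIT  vc=[5, 11, 9]
12: 0x4b (blk 9, set 1) → VC-HIT  vc=[5, 11, 7]
13: 0x4d (blk 9, set 1) → L1-HIT  vc=[5, 11, 7]
14: 0x29 (blk 5, set 1) → VC-HIT  vc=[9, 11, 7]

OUTCOME = VC-HIT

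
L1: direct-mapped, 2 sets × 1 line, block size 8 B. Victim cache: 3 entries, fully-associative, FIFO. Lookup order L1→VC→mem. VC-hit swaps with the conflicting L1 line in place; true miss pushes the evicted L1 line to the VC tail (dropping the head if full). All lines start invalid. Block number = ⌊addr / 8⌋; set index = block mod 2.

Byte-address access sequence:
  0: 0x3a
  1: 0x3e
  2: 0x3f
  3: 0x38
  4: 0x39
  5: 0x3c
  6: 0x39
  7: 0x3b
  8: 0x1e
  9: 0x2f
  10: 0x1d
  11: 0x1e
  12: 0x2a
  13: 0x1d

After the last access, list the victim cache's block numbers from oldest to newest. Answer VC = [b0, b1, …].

VC = [7, 5]

0: 0x3a (blk 7, set 1) → MISS  vc=[]
1: 0x3e (blk 7, set 1) → L1-HIT  vc=[]
2: 0x3f (blk 7, set 1) → L1-HIT  vc=[]
3: 0x38 (blk 7, set 1) → L1-HIT  vc=[]
4: 0x39 (blk 7, set 1) → L1-HIT  vc=[]
5: 0x3c (blk 7, set 1) → L1-HIT  vc=[]
6: 0x39 (blk 7, set 1) → L1-HIT  vc=[]
7: 0x3b (blk 7, set 1) → L1-HIT  vc=[]
8: 0x1e (blk 3, set 1) → MISS  vc=[7]
9: 0x2f (blk 5, set 1) → MISS  vc=[7, 3]
10: 0x1d (blk 3, set 1) → VC-HIT  vc=[7, 5]
11: 0x1e (blk 3, set 1) → L1-HIT  vc=[7, 5]
12: 0x2a (blk 5, set 1) → VC-HIT  vc=[7, 3]
13: 0x1d (blk 3, set 1) → VC-HIT  vc=[7, 5]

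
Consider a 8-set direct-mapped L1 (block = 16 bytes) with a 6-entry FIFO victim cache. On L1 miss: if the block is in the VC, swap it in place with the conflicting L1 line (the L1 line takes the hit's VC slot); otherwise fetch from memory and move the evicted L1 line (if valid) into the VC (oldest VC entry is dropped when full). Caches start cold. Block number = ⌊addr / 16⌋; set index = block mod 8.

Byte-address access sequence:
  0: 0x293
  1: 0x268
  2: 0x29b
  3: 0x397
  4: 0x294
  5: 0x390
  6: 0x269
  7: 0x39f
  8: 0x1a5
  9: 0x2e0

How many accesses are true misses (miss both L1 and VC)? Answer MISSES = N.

MISSES = 5

  [0] addr=0x293 blk=41 s=1: MISS | VC []
  [1] addr=0x268 blk=38 s=6: MISS | VC []
  [2] addr=0x29b blk=41 s=1: L1-HIT | VC []
  [3] addr=0x397 blk=57 s=1: MISS | VC [41]
  [4] addr=0x294 blk=41 s=1: VC-HIT | VC [57]
  [5] addr=0x390 blk=57 s=1: VC-HIT | VC [41]
  [6] addr=0x269 blk=38 s=6: L1-HIT | VC [41]
  [7] addr=0x39f blk=57 s=1: L1-HIT | VC [41]
  [8] addr=0x1a5 blk=26 s=2: MISS | VC [41]
  [9] addr=0x2e0 blk=46 s=6: MISS | VC [41, 38]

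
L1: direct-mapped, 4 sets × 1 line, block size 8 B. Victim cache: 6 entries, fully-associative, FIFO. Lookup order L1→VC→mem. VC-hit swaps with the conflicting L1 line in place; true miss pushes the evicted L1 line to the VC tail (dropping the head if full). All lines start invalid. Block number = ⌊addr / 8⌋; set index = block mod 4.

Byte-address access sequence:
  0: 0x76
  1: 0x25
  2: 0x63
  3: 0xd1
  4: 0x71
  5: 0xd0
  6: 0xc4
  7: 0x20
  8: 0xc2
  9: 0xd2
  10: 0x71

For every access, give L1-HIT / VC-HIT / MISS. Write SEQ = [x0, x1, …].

SEQ = [MISS, MISS, MISS, MISS, VC-HIT, VC-HIT, MISS, VC-HIT, VC-HIT, L1-HIT, VC-HIT]

#0 0x76→b14/s2 MISS; vc=[]
#1 0x25→b4/s0 MISS; vc=[]
#2 0x63→b12/s0 MISS; vc=[4]
#3 0xd1→b26/s2 MISS; vc=[4,14]
#4 0x71→b14/s2 VC-HIT; vc=[4,26]
#5 0xd0→b26/s2 VC-HIT; vc=[4,14]
#6 0xc4→b24/s0 MISS; vc=[4,14,12]
#7 0x20→b4/s0 VC-HIT; vc=[24,14,12]
#8 0xc2→b24/s0 VC-HIT; vc=[4,14,12]
#9 0xd2→b26/s2 L1-HIT; vc=[4,14,12]
#10 0x71→b14/s2 VC-HIT; vc=[4,26,12]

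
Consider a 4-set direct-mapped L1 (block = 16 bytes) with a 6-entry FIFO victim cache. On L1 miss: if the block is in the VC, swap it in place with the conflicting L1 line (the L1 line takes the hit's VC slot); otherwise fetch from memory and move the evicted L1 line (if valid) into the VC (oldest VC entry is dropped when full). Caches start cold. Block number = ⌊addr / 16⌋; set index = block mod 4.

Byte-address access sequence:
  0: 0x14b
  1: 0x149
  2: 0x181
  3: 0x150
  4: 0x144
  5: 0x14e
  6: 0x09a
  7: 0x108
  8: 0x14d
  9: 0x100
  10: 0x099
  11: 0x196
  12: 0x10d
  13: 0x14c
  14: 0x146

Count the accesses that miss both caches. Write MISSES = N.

MISSES = 6

  [0] addr=0x14b blk=20 s=0: MISS | VC []
  [1] addr=0x149 blk=20 s=0: L1-HIT | VC []
  [2] addr=0x181 blk=24 s=0: MISS | VC [20]
  [3] addr=0x150 blk=21 s=1: MISS | VC [20]
  [4] addr=0x144 blk=20 s=0: VC-HIT | VC [24]
  [5] addr=0x14e blk=20 s=0: L1-HIT | VC [24]
  [6] addr=0x9a blk=9 s=1: MISS | VC [24, 21]
  [7] addr=0x108 blk=16 s=0: MISS | VC [24, 21, 20]
  [8] addr=0x14d blk=20 s=0: VC-HIT | VC [24, 21, 16]
  [9] addr=0x100 blk=16 s=0: VC-HIT | VC [24, 21, 20]
  [10] addr=0x99 blk=9 s=1: L1-HIT | VC [24, 21, 20]
  [11] addr=0x196 blk=25 s=1: MISS | VC [24, 21, 20, 9]
  [12] addr=0x10d blk=16 s=0: L1-HIT | VC [24, 21, 20, 9]
  [13] addr=0x14c blk=20 s=0: VC-HIT | VC [24, 21, 16, 9]
  [14] addr=0x146 blk=20 s=0: L1-HIT | VC [24, 21, 16, 9]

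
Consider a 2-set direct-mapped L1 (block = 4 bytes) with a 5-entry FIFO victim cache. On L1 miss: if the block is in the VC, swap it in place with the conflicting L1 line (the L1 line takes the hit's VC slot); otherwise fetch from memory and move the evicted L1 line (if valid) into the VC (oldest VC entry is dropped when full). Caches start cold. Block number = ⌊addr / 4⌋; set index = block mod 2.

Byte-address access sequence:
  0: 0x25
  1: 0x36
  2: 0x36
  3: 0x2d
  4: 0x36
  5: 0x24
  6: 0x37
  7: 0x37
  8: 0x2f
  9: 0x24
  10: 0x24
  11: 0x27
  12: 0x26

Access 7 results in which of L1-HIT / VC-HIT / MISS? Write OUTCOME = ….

#0 0x25→b9/s1 MISS; vc=[]
#1 0x36→b13/s1 MISS; vc=[9]
#2 0x36→b13/s1 L1-HIT; vc=[9]
#3 0x2d→b11/s1 MISS; vc=[9,13]
#4 0x36→b13/s1 VC-HIT; vc=[9,11]
#5 0x24→b9/s1 VC-HIT; vc=[13,11]
#6 0x37→b13/s1 VC-HIT; vc=[9,11]
#7 0x37→b13/s1 L1-HIT; vc=[9,11]
#8 0x2f→b11/s1 VC-HIT; vc=[9,13]
#9 0x24→b9/s1 VC-HIT; vc=[11,13]
#10 0x24→b9/s1 L1-HIT; vc=[11,13]
#11 0x27→b9/s1 L1-HIT; vc=[11,13]
#12 0x26→b9/s1 L1-HIT; vc=[11,13]

OUTCOME = L1-HIT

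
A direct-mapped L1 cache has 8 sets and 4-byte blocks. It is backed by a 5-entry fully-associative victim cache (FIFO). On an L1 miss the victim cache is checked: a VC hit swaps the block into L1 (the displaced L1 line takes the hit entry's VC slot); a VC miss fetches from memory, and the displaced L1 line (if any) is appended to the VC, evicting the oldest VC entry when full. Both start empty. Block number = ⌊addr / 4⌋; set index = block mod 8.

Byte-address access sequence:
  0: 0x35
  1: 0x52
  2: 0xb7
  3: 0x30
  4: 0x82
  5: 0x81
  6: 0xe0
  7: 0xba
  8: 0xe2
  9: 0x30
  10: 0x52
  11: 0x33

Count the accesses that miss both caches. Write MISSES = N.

MISSES = 7

0: 0x35 (blk 13, set 5) → MISS  vc=[]
1: 0x52 (blk 20, set 4) → MISS  vc=[]
2: 0xb7 (blk 45, set 5) → MISS  vc=[13]
3: 0x30 (blk 12, set 4) → MISS  vc=[13, 20]
4: 0x82 (blk 32, set 0) → MISS  vc=[13, 20]
5: 0x81 (blk 32, set 0) → L1-HIT  vc=[13, 20]
6: 0xe0 (blk 56, set 0) → MISS  vc=[13, 20, 32]
7: 0xba (blk 46, set 6) → MISS  vc=[13, 20, 32]
8: 0xe2 (blk 56, set 0) → L1-HIT  vc=[13, 20, 32]
9: 0x30 (blk 12, set 4) → L1-HIT  vc=[13, 20, 32]
10: 0x52 (blk 20, set 4) → VC-HIT  vc=[13, 12, 32]
11: 0x33 (blk 12, set 4) → VC-HIT  vc=[13, 20, 32]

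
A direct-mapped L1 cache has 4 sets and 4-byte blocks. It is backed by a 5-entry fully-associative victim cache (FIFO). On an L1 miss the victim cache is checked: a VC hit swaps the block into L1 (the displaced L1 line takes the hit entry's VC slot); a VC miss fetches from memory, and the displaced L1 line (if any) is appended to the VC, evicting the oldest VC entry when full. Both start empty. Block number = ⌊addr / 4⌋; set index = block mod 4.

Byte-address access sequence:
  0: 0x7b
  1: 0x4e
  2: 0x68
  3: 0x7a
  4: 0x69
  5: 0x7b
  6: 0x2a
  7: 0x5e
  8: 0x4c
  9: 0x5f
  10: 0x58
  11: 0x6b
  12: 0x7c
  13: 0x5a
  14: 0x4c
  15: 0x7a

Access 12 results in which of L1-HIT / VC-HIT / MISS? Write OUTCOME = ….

OUTCOME = MISS

#0 0x7b→b30/s2 MISS; vc=[]
#1 0x4e→b19/s3 MISS; vc=[]
#2 0x68→b26/s2 MISS; vc=[30]
#3 0x7a→b30/s2 VC-HIT; vc=[26]
#4 0x69→b26/s2 VC-HIT; vc=[30]
#5 0x7b→b30/s2 VC-HIT; vc=[26]
#6 0x2a→b10/s2 MISS; vc=[26,30]
#7 0x5e→b23/s3 MISS; vc=[26,30,19]
#8 0x4c→b19/s3 VC-HIT; vc=[26,30,23]
#9 0x5f→b23/s3 VC-HIT; vc=[26,30,19]
#10 0x58→b22/s2 MISS; vc=[26,30,19,10]
#11 0x6b→b26/s2 VC-HIT; vc=[22,30,19,10]
#12 0x7c→b31/s3 MISS; vc=[22,30,19,10,23]
#13 0x5a→b22/s2 VC-HIT; vc=[26,30,19,10,23]
#14 0x4c→b19/s3 VC-HIT; vc=[26,30,31,10,23]
#15 0x7a→b30/s2 VC-HIT; vc=[26,22,31,10,23]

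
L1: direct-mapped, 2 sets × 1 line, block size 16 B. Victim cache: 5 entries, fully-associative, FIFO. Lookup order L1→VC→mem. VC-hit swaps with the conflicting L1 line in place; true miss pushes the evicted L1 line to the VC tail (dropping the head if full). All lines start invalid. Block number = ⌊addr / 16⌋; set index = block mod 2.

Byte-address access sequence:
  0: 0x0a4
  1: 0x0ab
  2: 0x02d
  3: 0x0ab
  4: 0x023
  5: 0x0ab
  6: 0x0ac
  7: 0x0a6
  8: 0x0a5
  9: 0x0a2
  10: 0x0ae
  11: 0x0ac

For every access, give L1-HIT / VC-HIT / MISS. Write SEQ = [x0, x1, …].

SEQ = [MISS, L1-HIT, MISS, VC-HIT, VC-HIT, VC-HIT, L1-HIT, L1-HIT, L1-HIT, L1-HIT, L1-HIT, L1-HIT]

  [0] addr=0xa4 blk=10 s=0: MISS | VC []
  [1] addr=0xab blk=10 s=0: L1-HIT | VC []
  [2] addr=0x2d blk=2 s=0: MISS | VC [10]
  [3] addr=0xab blk=10 s=0: VC-HIT | VC [2]
  [4] addr=0x23 blk=2 s=0: VC-HIT | VC [10]
  [5] addr=0xab blk=10 s=0: VC-HIT | VC [2]
  [6] addr=0xac blk=10 s=0: L1-HIT | VC [2]
  [7] addr=0xa6 blk=10 s=0: L1-HIT | VC [2]
  [8] addr=0xa5 blk=10 s=0: L1-HIT | VC [2]
  [9] addr=0xa2 blk=10 s=0: L1-HIT | VC [2]
  [10] addr=0xae blk=10 s=0: L1-HIT | VC [2]
  [11] addr=0xac blk=10 s=0: L1-HIT | VC [2]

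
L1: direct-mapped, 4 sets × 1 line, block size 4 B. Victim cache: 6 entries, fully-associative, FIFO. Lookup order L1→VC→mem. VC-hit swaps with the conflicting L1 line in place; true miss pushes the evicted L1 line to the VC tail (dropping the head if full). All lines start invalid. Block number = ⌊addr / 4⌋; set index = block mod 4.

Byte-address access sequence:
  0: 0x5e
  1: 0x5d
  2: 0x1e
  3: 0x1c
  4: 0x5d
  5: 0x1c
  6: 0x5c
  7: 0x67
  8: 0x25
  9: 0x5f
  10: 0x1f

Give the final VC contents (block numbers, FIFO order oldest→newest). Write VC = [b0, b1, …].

VC = [23, 25]

#0 0x5e→b23/s3 MISS; vc=[]
#1 0x5d→b23/s3 L1-HIT; vc=[]
#2 0x1e→b7/s3 MISS; vc=[23]
#3 0x1c→b7/s3 L1-HIT; vc=[23]
#4 0x5d→b23/s3 VC-HIT; vc=[7]
#5 0x1c→b7/s3 VC-HIT; vc=[23]
#6 0x5c→b23/s3 VC-HIT; vc=[7]
#7 0x67→b25/s1 MISS; vc=[7]
#8 0x25→b9/s1 MISS; vc=[7,25]
#9 0x5f→b23/s3 L1-HIT; vc=[7,25]
#10 0x1f→b7/s3 VC-HIT; vc=[23,25]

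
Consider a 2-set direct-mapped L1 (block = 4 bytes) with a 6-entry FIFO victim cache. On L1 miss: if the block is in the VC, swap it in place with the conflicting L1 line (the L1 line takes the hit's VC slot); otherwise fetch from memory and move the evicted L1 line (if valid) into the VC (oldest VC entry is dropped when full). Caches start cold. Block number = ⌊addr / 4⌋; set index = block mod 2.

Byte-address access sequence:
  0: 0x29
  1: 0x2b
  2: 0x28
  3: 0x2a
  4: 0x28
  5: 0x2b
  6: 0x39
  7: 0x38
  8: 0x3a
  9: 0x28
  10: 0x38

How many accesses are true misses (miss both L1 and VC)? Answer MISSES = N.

MISSES = 2

#0 0x29→b10/s0 MISS; vc=[]
#1 0x2b→b10/s0 L1-HIT; vc=[]
#2 0x28→b10/s0 L1-HIT; vc=[]
#3 0x2a→b10/s0 L1-HIT; vc=[]
#4 0x28→b10/s0 L1-HIT; vc=[]
#5 0x2b→b10/s0 L1-HIT; vc=[]
#6 0x39→b14/s0 MISS; vc=[10]
#7 0x38→b14/s0 L1-HIT; vc=[10]
#8 0x3a→b14/s0 L1-HIT; vc=[10]
#9 0x28→b10/s0 VC-HIT; vc=[14]
#10 0x38→b14/s0 VC-HIT; vc=[10]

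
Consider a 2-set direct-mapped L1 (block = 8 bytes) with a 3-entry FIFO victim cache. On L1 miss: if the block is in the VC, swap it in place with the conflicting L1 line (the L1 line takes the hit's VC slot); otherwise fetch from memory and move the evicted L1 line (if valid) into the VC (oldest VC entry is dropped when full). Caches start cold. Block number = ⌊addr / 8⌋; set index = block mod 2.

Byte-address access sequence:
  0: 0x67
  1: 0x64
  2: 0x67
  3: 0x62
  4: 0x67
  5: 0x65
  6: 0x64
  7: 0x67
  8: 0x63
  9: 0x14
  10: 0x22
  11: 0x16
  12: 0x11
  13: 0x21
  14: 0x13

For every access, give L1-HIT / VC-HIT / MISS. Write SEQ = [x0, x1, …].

0: 0x67 (blk 12, set 0) → MISS  vc=[]
1: 0x64 (blk 12, set 0) → L1-HIT  vc=[]
2: 0x67 (blk 12, set 0) → L1-HIT  vc=[]
3: 0x62 (blk 12, set 0) → L1-HIT  vc=[]
4: 0x67 (blk 12, set 0) → L1-HIT  vc=[]
5: 0x65 (blk 12, set 0) → L1-HIT  vc=[]
6: 0x64 (blk 12, set 0) → L1-HIT  vc=[]
7: 0x67 (blk 12, set 0) → L1-HIT  vc=[]
8: 0x63 (blk 12, set 0) → L1-HIT  vc=[]
9: 0x14 (blk 2, set 0) → MISS  vc=[12]
10: 0x22 (blk 4, set 0) → MISS  vc=[12, 2]
11: 0x16 (blk 2, set 0) → VC-HIT  vc=[12, 4]
12: 0x11 (blk 2, set 0) → L1-HIT  vc=[12, 4]
13: 0x21 (blk 4, set 0) → VC-HIT  vc=[12, 2]
14: 0x13 (blk 2, set 0) → VC-HIT  vc=[12, 4]

SEQ = [MISS, L1-HIT, L1-HIT, L1-HIT, L1-HIT, L1-HIT, L1-HIT, L1-HIT, L1-HIT, MISS, MISS, VC-HIT, L1-HIT, VC-HIT, VC-HIT]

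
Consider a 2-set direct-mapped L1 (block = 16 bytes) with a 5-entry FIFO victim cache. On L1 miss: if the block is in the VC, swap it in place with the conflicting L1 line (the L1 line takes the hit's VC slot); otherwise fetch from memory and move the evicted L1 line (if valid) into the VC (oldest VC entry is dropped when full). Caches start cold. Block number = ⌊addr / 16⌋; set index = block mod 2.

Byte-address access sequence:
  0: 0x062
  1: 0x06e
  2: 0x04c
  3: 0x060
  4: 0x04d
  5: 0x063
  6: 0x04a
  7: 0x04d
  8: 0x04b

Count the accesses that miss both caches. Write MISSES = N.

#0 0x62→b6/s0 MISS; vc=[]
#1 0x6e→b6/s0 L1-HIT; vc=[]
#2 0x4c→b4/s0 MISS; vc=[6]
#3 0x60→b6/s0 VC-HIT; vc=[4]
#4 0x4d→b4/s0 VC-HIT; vc=[6]
#5 0x63→b6/s0 VC-HIT; vc=[4]
#6 0x4a→b4/s0 VC-HIT; vc=[6]
#7 0x4d→b4/s0 L1-HIT; vc=[6]
#8 0x4b→b4/s0 L1-HIT; vc=[6]

MISSES = 2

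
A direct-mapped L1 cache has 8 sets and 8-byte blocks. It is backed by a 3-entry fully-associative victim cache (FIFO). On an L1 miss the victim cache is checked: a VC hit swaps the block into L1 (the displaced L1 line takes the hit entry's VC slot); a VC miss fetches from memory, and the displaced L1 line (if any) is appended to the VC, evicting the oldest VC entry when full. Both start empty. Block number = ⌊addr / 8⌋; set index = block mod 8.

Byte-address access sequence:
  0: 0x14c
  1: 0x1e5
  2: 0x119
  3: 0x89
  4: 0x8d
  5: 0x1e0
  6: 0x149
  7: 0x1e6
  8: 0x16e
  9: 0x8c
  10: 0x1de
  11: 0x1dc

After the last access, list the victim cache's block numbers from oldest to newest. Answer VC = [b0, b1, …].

0: 0x14c (blk 41, set 1) → MISS  vc=[]
1: 0x1e5 (blk 60, set 4) → MISS  vc=[]
2: 0x119 (blk 35, set 3) → MISS  vc=[]
3: 0x89 (blk 17, set 1) → MISS  vc=[41]
4: 0x8d (blk 17, set 1) → L1-HIT  vc=[41]
5: 0x1e0 (blk 60, set 4) → L1-HIT  vc=[41]
6: 0x149 (blk 41, set 1) → VC-HIT  vc=[17]
7: 0x1e6 (blk 60, set 4) → L1-HIT  vc=[17]
8: 0x16e (blk 45, set 5) → MISS  vc=[17]
9: 0x8c (blk 17, set 1) → VC-HIT  vc=[41]
10: 0x1de (blk 59, set 3) → MISS  vc=[41, 35]
11: 0x1dc (blk 59, set 3) → L1-HIT  vc=[41, 35]

VC = [41, 35]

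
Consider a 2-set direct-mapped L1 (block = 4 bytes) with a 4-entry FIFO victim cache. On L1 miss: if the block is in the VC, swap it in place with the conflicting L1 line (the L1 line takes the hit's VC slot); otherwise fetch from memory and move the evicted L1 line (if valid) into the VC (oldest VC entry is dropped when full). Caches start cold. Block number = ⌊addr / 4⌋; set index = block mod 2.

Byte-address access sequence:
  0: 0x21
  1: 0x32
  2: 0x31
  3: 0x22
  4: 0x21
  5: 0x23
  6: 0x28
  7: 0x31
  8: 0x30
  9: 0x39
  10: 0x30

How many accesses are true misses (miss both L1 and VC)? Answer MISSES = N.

#0 0x21→b8/s0 MISS; vc=[]
#1 0x32→b12/s0 MISS; vc=[8]
#2 0x31→b12/s0 L1-HIT; vc=[8]
#3 0x22→b8/s0 VC-HIT; vc=[12]
#4 0x21→b8/s0 L1-HIT; vc=[12]
#5 0x23→b8/s0 L1-HIT; vc=[12]
#6 0x28→b10/s0 MISS; vc=[12,8]
#7 0x31→b12/s0 VC-HIT; vc=[10,8]
#8 0x30→b12/s0 L1-HIT; vc=[10,8]
#9 0x39→b14/s0 MISS; vc=[10,8,12]
#10 0x30→b12/s0 VC-HIT; vc=[10,8,14]

MISSES = 4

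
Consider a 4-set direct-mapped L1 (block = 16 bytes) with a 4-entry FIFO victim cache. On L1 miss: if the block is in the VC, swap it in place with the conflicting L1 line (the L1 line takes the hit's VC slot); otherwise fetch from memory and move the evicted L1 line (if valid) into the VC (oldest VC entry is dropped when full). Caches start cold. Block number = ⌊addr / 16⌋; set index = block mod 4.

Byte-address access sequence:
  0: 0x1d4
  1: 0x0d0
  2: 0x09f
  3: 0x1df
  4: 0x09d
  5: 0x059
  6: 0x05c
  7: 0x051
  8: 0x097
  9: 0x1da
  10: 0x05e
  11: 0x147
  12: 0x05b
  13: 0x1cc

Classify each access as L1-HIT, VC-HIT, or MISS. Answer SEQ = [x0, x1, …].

#0 0x1d4→b29/s1 MISS; vc=[]
#1 0xd0→b13/s1 MISS; vc=[29]
#2 0x9f→b9/s1 MISS; vc=[29,13]
#3 0x1df→b29/s1 VC-HIT; vc=[9,13]
#4 0x9d→b9/s1 VC-HIT; vc=[29,13]
#5 0x59→b5/s1 MISS; vc=[29,13,9]
#6 0x5c→b5/s1 L1-HIT; vc=[29,13,9]
#7 0x51→b5/s1 L1-HIT; vc=[29,13,9]
#8 0x97→b9/s1 VC-HIT; vc=[29,13,5]
#9 0x1da→b29/s1 VC-HIT; vc=[9,13,5]
#10 0x5e→b5/s1 VC-HIT; vc=[9,13,29]
#11 0x147→b20/s0 MISS; vc=[9,13,29]
#12 0x5b→b5/s1 L1-HIT; vc=[9,13,29]
#13 0x1cc→b28/s0 MISS; vc=[9,13,29,20]

SEQ = [MISS, MISS, MISS, VC-HIT, VC-HIT, MISS, L1-HIT, L1-HIT, VC-HIT, VC-HIT, VC-HIT, MISS, L1-HIT, MISS]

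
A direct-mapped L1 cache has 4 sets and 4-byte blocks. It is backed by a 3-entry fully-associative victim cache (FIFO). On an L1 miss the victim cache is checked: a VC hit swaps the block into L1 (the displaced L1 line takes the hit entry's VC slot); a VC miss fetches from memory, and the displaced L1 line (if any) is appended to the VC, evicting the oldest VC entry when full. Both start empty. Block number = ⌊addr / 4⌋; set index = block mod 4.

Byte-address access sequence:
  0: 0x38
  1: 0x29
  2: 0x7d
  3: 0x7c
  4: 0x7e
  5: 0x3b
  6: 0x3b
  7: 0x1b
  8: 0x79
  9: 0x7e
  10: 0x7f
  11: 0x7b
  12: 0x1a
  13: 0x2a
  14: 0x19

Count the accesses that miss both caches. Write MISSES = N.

MISSES = 5

  [0] addr=0x38 blk=14 s=2: MISS | VC []
  [1] addr=0x29 blk=10 s=2: MISS | VC [14]
  [2] addr=0x7d blk=31 s=3: MISS | VC [14]
  [3] addr=0x7c blk=31 s=3: L1-HIT | VC [14]
  [4] addr=0x7e blk=31 s=3: L1-HIT | VC [14]
  [5] addr=0x3b blk=14 s=2: VC-HIT | VC [10]
  [6] addr=0x3b blk=14 s=2: L1-HIT | VC [10]
  [7] addr=0x1b blk=6 s=2: MISS | VC [10, 14]
  [8] addr=0x79 blk=30 s=2: MISS | VC [10, 14, 6]
  [9] addr=0x7e blk=31 s=3: L1-HIT | VC [10, 14, 6]
  [10] addr=0x7f blk=31 s=3: L1-HIT | VC [10, 14, 6]
  [11] addr=0x7b blk=30 s=2: L1-HIT | VC [10, 14, 6]
  [12] addr=0x1a blk=6 s=2: VC-HIT | VC [10, 14, 30]
  [13] addr=0x2a blk=10 s=2: VC-HIT | VC [6, 14, 30]
  [14] addr=0x19 blk=6 s=2: VC-HIT | VC [10, 14, 30]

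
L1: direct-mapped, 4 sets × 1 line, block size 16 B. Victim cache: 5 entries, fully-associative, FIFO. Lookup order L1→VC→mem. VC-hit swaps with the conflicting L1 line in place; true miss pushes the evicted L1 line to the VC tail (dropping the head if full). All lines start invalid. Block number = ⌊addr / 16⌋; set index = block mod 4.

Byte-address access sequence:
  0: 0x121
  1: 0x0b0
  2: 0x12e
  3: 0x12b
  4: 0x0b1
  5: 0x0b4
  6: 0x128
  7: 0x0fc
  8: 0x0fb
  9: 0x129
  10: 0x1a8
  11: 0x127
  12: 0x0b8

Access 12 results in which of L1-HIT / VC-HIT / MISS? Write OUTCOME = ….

OUTCOME = VC-HIT

0: 0x121 (blk 18, set 2) → MISS  vc=[]
1: 0xb0 (blk 11, set 3) → MISS  vc=[]
2: 0x12e (blk 18, set 2) → L1-HIT  vc=[]
3: 0x12b (blk 18, set 2) → L1-HIT  vc=[]
4: 0xb1 (blk 11, set 3) → L1-HIT  vc=[]
5: 0xb4 (blk 11, set 3) → L1-HIT  vc=[]
6: 0x128 (blk 18, set 2) → L1-HIT  vc=[]
7: 0xfc (blk 15, set 3) → MISS  vc=[11]
8: 0xfb (blk 15, set 3) → L1-HIT  vc=[11]
9: 0x129 (blk 18, set 2) → L1-HIT  vc=[11]
10: 0x1a8 (blk 26, set 2) → MISS  vc=[11, 18]
11: 0x127 (blk 18, set 2) → VC-HIT  vc=[11, 26]
12: 0xb8 (blk 11, set 3) → VC-HIT  vc=[15, 26]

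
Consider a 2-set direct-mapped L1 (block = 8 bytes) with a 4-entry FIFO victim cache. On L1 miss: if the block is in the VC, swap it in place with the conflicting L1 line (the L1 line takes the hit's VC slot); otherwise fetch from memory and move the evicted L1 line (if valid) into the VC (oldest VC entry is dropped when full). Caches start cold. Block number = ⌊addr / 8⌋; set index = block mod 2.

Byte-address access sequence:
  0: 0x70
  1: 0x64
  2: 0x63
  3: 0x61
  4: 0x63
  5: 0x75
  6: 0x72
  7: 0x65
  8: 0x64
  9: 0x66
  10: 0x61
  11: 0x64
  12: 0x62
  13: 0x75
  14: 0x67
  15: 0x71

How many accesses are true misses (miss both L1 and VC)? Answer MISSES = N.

MISSES = 2

0: 0x70 (blk 14, set 0) → MISS  vc=[]
1: 0x64 (blk 12, set 0) → MISS  vc=[14]
2: 0x63 (blk 12, set 0) → L1-HIT  vc=[14]
3: 0x61 (blk 12, set 0) → L1-HIT  vc=[14]
4: 0x63 (blk 12, set 0) → L1-HIT  vc=[14]
5: 0x75 (blk 14, set 0) → VC-HIT  vc=[12]
6: 0x72 (blk 14, set 0) → L1-HIT  vc=[12]
7: 0x65 (blk 12, set 0) → VC-HIT  vc=[14]
8: 0x64 (blk 12, set 0) → L1-HIT  vc=[14]
9: 0x66 (blk 12, set 0) → L1-HIT  vc=[14]
10: 0x61 (blk 12, set 0) → L1-HIT  vc=[14]
11: 0x64 (blk 12, set 0) → L1-HIT  vc=[14]
12: 0x62 (blk 12, set 0) → L1-HIT  vc=[14]
13: 0x75 (blk 14, set 0) → VC-HIT  vc=[12]
14: 0x67 (blk 12, set 0) → VC-HIT  vc=[14]
15: 0x71 (blk 14, set 0) → VC-HIT  vc=[12]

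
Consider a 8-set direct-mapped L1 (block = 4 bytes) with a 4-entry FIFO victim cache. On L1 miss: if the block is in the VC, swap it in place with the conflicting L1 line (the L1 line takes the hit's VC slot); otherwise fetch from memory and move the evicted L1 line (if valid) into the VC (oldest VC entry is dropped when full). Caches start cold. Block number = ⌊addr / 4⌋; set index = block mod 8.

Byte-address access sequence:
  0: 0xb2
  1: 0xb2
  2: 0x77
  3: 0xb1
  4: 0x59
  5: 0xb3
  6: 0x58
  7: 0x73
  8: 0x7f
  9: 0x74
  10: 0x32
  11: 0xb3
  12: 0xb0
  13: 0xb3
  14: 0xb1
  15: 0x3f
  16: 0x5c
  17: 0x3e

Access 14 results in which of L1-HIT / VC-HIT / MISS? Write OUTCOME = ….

OUTCOME = L1-HIT

#0 0xb2→b44/s4 MISS; vc=[]
#1 0xb2→b44/s4 L1-HIT; vc=[]
#2 0x77→b29/s5 MISS; vc=[]
#3 0xb1→b44/s4 L1-HIT; vc=[]
#4 0x59→b22/s6 MISS; vc=[]
#5 0xb3→b44/s4 L1-HIT; vc=[]
#6 0x58→b22/s6 L1-HIT; vc=[]
#7 0x73→b28/s4 MISS; vc=[44]
#8 0x7f→b31/s7 MISS; vc=[44]
#9 0x74→b29/s5 L1-HIT; vc=[44]
#10 0x32→b12/s4 MISS; vc=[44,28]
#11 0xb3→b44/s4 VC-HIT; vc=[12,28]
#12 0xb0→b44/s4 L1-HIT; vc=[12,28]
#13 0xb3→b44/s4 L1-HIT; vc=[12,28]
#14 0xb1→b44/s4 L1-HIT; vc=[12,28]
#15 0x3f→b15/s7 MISS; vc=[12,28,31]
#16 0x5c→b23/s7 MISS; vc=[12,28,31,15]
#17 0x3e→b15/s7 VC-HIT; vc=[12,28,31,23]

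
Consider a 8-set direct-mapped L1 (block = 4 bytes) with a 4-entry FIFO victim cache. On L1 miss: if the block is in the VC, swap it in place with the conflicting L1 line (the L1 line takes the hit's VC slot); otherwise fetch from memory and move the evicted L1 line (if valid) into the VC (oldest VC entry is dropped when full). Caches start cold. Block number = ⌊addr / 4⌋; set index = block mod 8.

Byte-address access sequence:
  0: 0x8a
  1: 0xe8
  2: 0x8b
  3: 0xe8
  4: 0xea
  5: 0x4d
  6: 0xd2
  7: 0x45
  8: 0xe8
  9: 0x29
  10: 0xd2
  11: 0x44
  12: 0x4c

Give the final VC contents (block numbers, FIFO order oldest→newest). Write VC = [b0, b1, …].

VC = [34, 58]

#0 0x8a→b34/s2 MISS; vc=[]
#1 0xe8→b58/s2 MISS; vc=[34]
#2 0x8b→b34/s2 VC-HIT; vc=[58]
#3 0xe8→b58/s2 VC-HIT; vc=[34]
#4 0xea→b58/s2 L1-HIT; vc=[34]
#5 0x4d→b19/s3 MISS; vc=[34]
#6 0xd2→b52/s4 MISS; vc=[34]
#7 0x45→b17/s1 MISS; vc=[34]
#8 0xe8→b58/s2 L1-HIT; vc=[34]
#9 0x29→b10/s2 MISS; vc=[34,58]
#10 0xd2→b52/s4 L1-HIT; vc=[34,58]
#11 0x44→b17/s1 L1-HIT; vc=[34,58]
#12 0x4c→b19/s3 L1-HIT; vc=[34,58]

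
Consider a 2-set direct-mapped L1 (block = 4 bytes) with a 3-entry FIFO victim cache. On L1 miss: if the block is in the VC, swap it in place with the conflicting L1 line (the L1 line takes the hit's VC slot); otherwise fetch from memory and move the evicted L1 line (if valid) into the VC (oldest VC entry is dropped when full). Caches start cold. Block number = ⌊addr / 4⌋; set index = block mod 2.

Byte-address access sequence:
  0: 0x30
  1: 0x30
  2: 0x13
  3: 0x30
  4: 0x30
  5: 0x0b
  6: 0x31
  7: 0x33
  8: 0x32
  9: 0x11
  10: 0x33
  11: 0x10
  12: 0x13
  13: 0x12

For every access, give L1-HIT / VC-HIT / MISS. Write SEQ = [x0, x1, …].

#0 0x30→b12/s0 MISS; vc=[]
#1 0x30→b12/s0 L1-HIT; vc=[]
#2 0x13→b4/s0 MISS; vc=[12]
#3 0x30→b12/s0 VC-HIT; vc=[4]
#4 0x30→b12/s0 L1-HIT; vc=[4]
#5 0xb→b2/s0 MISS; vc=[4,12]
#6 0x31→b12/s0 VC-HIT; vc=[4,2]
#7 0x33→b12/s0 L1-HIT; vc=[4,2]
#8 0x32→b12/s0 L1-HIT; vc=[4,2]
#9 0x11→b4/s0 VC-HIT; vc=[12,2]
#10 0x33→b12/s0 VC-HIT; vc=[4,2]
#11 0x10→b4/s0 VC-HIT; vc=[12,2]
#12 0x13→b4/s0 L1-HIT; vc=[12,2]
#13 0x12→b4/s0 L1-HIT; vc=[12,2]

SEQ = [MISS, L1-HIT, MISS, VC-HIT, L1-HIT, MISS, VC-HIT, L1-HIT, L1-HIT, VC-HIT, VC-HIT, VC-HIT, L1-HIT, L1-HIT]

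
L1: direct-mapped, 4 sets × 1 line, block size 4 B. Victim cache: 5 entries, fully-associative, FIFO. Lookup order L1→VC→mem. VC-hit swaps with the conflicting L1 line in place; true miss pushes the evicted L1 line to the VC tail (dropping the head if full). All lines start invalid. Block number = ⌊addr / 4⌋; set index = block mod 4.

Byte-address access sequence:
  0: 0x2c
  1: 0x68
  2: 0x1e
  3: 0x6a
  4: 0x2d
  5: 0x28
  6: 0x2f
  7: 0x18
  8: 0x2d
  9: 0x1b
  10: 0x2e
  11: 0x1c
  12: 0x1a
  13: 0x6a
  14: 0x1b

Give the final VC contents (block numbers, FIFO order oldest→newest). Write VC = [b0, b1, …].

  [0] addr=0x2c blk=11 s=3: MISS | VC []
  [1] addr=0x68 blk=26 s=2: MISS | VC []
  [2] addr=0x1e blk=7 s=3: MISS | VC [11]
  [3] addr=0x6a blk=26 s=2: L1-HIT | VC [11]
  [4] addr=0x2d blk=11 s=3: VC-HIT | VC [7]
  [5] addr=0x28 blk=10 s=2: MISS | VC [7, 26]
  [6] addr=0x2f blk=11 s=3: L1-HIT | VC [7, 26]
  [7] addr=0x18 blk=6 s=2: MISS | VC [7, 26, 10]
  [8] addr=0x2d blk=11 s=3: L1-HIT | VC [7, 26, 10]
  [9] addr=0x1b blk=6 s=2: L1-HIT | VC [7, 26, 10]
  [10] addr=0x2e blk=11 s=3: L1-HIT | VC [7, 26, 10]
  [11] addr=0x1c blk=7 s=3: VC-HIT | VC [11, 26, 10]
  [12] addr=0x1a blk=6 s=2: L1-HIT | VC [11, 26, 10]
  [13] addr=0x6a blk=26 s=2: VC-HIT | VC [11, 6, 10]
  [14] addr=0x1b blk=6 s=2: VC-HIT | VC [11, 26, 10]

VC = [11, 26, 10]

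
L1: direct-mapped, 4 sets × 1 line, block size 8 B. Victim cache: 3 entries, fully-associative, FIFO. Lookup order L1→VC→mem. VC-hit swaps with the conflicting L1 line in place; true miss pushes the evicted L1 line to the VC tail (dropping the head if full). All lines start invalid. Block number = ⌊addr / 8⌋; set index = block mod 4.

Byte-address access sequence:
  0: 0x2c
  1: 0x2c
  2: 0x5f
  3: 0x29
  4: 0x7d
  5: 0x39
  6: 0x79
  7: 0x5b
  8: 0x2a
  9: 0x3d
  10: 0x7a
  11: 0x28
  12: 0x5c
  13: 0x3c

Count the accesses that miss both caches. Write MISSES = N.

MISSES = 4

  [0] addr=0x2c blk=5 s=1: MISS | VC []
  [1] addr=0x2c blk=5 s=1: L1-HIT | VC []
  [2] addr=0x5f blk=11 s=3: MISS | VC []
  [3] addr=0x29 blk=5 s=1: L1-HIT | VC []
  [4] addr=0x7d blk=15 s=3: MISS | VC [11]
  [5] addr=0x39 blk=7 s=3: MISS | VC [11, 15]
  [6] addr=0x79 blk=15 s=3: VC-HIT | VC [11, 7]
  [7] addr=0x5b blk=11 s=3: VC-HIT | VC [15, 7]
  [8] addr=0x2a blk=5 s=1: L1-HIT | VC [15, 7]
  [9] addr=0x3d blk=7 s=3: VC-HIT | VC [15, 11]
  [10] addr=0x7a blk=15 s=3: VC-HIT | VC [7, 11]
  [11] addr=0x28 blk=5 s=1: L1-HIT | VC [7, 11]
  [12] addr=0x5c blk=11 s=3: VC-HIT | VC [7, 15]
  [13] addr=0x3c blk=7 s=3: VC-HIT | VC [11, 15]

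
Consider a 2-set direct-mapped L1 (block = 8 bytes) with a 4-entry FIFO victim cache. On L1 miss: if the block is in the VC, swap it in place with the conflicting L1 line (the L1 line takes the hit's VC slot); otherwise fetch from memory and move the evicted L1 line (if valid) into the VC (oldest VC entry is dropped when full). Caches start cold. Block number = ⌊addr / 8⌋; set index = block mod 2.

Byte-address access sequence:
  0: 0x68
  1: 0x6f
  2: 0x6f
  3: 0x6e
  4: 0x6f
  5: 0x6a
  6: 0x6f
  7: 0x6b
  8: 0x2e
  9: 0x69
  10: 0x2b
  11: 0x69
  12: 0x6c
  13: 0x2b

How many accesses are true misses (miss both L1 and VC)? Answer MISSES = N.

MISSES = 2

#0 0x68→b13/s1 MISS; vc=[]
#1 0x6f→b13/s1 L1-HIT; vc=[]
#2 0x6f→b13/s1 L1-HIT; vc=[]
#3 0x6e→b13/s1 L1-HIT; vc=[]
#4 0x6f→b13/s1 L1-HIT; vc=[]
#5 0x6a→b13/s1 L1-HIT; vc=[]
#6 0x6f→b13/s1 L1-HIT; vc=[]
#7 0x6b→b13/s1 L1-HIT; vc=[]
#8 0x2e→b5/s1 MISS; vc=[13]
#9 0x69→b13/s1 VC-HIT; vc=[5]
#10 0x2b→b5/s1 VC-HIT; vc=[13]
#11 0x69→b13/s1 VC-HIT; vc=[5]
#12 0x6c→b13/s1 L1-HIT; vc=[5]
#13 0x2b→b5/s1 VC-HIT; vc=[13]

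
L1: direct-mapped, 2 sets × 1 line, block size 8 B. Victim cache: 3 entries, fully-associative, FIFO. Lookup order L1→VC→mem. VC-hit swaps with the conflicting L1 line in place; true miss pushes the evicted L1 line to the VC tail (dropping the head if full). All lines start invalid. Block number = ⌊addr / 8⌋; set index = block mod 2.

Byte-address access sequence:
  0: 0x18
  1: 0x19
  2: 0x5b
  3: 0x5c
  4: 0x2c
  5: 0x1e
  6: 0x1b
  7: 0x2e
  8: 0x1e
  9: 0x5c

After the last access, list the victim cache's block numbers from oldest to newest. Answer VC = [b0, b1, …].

VC = [5, 3]

#0 0x18→b3/s1 MISS; vc=[]
#1 0x19→b3/s1 L1-HIT; vc=[]
#2 0x5b→b11/s1 MISS; vc=[3]
#3 0x5c→b11/s1 L1-HIT; vc=[3]
#4 0x2c→b5/s1 MISS; vc=[3,11]
#5 0x1e→b3/s1 VC-HIT; vc=[5,11]
#6 0x1b→b3/s1 L1-HIT; vc=[5,11]
#7 0x2e→b5/s1 VC-HIT; vc=[3,11]
#8 0x1e→b3/s1 VC-HIT; vc=[5,11]
#9 0x5c→b11/s1 VC-HIT; vc=[5,3]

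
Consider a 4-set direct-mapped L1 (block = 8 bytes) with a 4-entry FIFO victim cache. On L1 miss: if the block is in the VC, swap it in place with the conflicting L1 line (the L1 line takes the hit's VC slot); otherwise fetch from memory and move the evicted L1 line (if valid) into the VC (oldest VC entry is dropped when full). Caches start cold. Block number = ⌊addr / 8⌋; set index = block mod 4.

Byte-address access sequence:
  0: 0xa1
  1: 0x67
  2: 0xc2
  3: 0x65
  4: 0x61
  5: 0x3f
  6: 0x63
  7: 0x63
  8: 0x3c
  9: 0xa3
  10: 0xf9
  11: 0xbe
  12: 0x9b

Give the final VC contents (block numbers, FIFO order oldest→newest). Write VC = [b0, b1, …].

#0 0xa1→b20/s0 MISS; vc=[]
#1 0x67→b12/s0 MISS; vc=[20]
#2 0xc2→b24/s0 MISS; vc=[20,12]
#3 0x65→b12/s0 VC-HIT; vc=[20,24]
#4 0x61→b12/s0 L1-HIT; vc=[20,24]
#5 0x3f→b7/s3 MISS; vc=[20,24]
#6 0x63→b12/s0 L1-HIT; vc=[20,24]
#7 0x63→b12/s0 L1-HIT; vc=[20,24]
#8 0x3c→b7/s3 L1-HIT; vc=[20,24]
#9 0xa3→b20/s0 VC-HIT; vc=[12,24]
#10 0xf9→b31/s3 MISS; vc=[12,24,7]
#11 0xbe→b23/s3 MISS; vc=[12,24,7,31]
#12 0x9b→b19/s3 MISS; vc=[24,7,31,23]

VC = [24, 7, 31, 23]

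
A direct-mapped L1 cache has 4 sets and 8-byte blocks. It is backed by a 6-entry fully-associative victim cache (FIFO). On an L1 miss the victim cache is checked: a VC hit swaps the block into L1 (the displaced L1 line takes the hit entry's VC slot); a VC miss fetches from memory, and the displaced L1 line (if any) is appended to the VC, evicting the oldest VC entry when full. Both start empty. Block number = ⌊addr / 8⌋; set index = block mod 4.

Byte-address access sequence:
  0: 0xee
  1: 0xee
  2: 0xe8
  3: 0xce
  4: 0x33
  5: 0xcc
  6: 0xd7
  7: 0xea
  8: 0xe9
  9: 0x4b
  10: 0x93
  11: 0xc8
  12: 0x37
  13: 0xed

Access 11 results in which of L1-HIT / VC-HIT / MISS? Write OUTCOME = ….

OUTCOME = VC-HIT

#0 0xee→b29/s1 MISS; vc=[]
#1 0xee→b29/s1 L1-HIT; vc=[]
#2 0xe8→b29/s1 L1-HIT; vc=[]
#3 0xce→b25/s1 MISS; vc=[29]
#4 0x33→b6/s2 MISS; vc=[29]
#5 0xcc→b25/s1 L1-HIT; vc=[29]
#6 0xd7→b26/s2 MISS; vc=[29,6]
#7 0xea→b29/s1 VC-HIT; vc=[25,6]
#8 0xe9→b29/s1 L1-HIT; vc=[25,6]
#9 0x4b→b9/s1 MISS; vc=[25,6,29]
#10 0x93→b18/s2 MISS; vc=[25,6,29,26]
#11 0xc8→b25/s1 VC-HIT; vc=[9,6,29,26]
#12 0x37→b6/s2 VC-HIT; vc=[9,18,29,26]
#13 0xed→b29/s1 VC-HIT; vc=[9,18,25,26]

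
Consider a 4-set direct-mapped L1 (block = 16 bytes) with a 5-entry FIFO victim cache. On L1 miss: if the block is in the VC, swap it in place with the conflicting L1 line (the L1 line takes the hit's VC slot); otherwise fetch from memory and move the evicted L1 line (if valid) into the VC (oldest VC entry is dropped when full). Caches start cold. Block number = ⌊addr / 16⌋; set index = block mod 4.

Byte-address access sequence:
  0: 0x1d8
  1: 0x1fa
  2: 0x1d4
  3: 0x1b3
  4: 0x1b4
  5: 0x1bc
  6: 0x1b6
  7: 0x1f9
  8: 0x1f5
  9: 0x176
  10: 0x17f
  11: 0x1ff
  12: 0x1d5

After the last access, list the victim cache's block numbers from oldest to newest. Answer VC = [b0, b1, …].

  [0] addr=0x1d8 blk=29 s=1: MISS | VC []
  [1] addr=0x1fa blk=31 s=3: MISS | VC []
  [2] addr=0x1d4 blk=29 s=1: L1-HIT | VC []
  [3] addr=0x1b3 blk=27 s=3: MISS | VC [31]
  [4] addr=0x1b4 blk=27 s=3: L1-HIT | VC [31]
  [5] addr=0x1bc blk=27 s=3: L1-HIT | VC [31]
  [6] addr=0x1b6 blk=27 s=3: L1-HIT | VC [31]
  [7] addr=0x1f9 blk=31 s=3: VC-HIT | VC [27]
  [8] addr=0x1f5 blk=31 s=3: L1-HIT | VC [27]
  [9] addr=0x176 blk=23 s=3: MISS | VC [27, 31]
  [10] addr=0x17f blk=23 s=3: L1-HIT | VC [27, 31]
  [11] addr=0x1ff blk=31 s=3: VC-HIT | VC [27, 23]
  [12] addr=0x1d5 blk=29 s=1: L1-HIT | VC [27, 23]

VC = [27, 23]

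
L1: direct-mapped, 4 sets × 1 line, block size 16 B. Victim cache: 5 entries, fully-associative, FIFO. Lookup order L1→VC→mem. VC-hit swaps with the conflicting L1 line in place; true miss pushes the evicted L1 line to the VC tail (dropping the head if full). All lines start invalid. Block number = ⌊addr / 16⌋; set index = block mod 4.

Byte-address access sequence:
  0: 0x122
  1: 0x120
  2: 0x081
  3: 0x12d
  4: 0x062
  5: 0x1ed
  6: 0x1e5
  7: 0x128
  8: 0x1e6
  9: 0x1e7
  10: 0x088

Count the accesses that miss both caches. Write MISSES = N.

  [0] addr=0x122 blk=18 s=2: MISS | VC []
  [1] addr=0x120 blk=18 s=2: L1-HIT | VC []
  [2] addr=0x81 blk=8 s=0: MISS | VC []
  [3] addr=0x12d blk=18 s=2: L1-HIT | VC []
  [4] addr=0x62 blk=6 s=2: MISS | VC [18]
  [5] addr=0x1ed blk=30 s=2: MISS | VC [18, 6]
  [6] addr=0x1e5 blk=30 s=2: L1-HIT | VC [18, 6]
  [7] addr=0x128 blk=18 s=2: VC-HIT | VC [30, 6]
  [8] addr=0x1e6 blk=30 s=2: VC-HIT | VC [18, 6]
  [9] addr=0x1e7 blk=30 s=2: L1-HIT | VC [18, 6]
  [10] addr=0x88 blk=8 s=0: L1-HIT | VC [18, 6]

MISSES = 4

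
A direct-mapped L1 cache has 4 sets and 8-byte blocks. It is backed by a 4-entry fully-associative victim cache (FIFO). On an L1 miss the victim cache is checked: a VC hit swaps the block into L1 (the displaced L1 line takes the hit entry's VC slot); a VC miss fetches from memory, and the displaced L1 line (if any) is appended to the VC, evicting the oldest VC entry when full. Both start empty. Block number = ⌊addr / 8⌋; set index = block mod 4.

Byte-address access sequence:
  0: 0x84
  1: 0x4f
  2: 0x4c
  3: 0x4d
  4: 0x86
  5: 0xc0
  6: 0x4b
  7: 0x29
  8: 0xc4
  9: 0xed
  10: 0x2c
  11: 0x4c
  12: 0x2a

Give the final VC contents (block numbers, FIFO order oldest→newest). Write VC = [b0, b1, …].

0: 0x84 (blk 16, set 0) → MISS  vc=[]
1: 0x4f (blk 9, set 1) → MISS  vc=[]
2: 0x4c (blk 9, set 1) → L1-HIT  vc=[]
3: 0x4d (blk 9, set 1) → L1-HIT  vc=[]
4: 0x86 (blk 16, set 0) → L1-HIT  vc=[]
5: 0xc0 (blk 24, set 0) → MISS  vc=[16]
6: 0x4b (blk 9, set 1) → L1-HIT  vc=[16]
7: 0x29 (blk 5, set 1) → MISS  vc=[16, 9]
8: 0xc4 (blk 24, set 0) → L1-HIT  vc=[16, 9]
9: 0xed (blk 29, set 1) → MISS  vc=[16, 9, 5]
10: 0x2c (blk 5, set 1) → VC-HIT  vc=[16, 9, 29]
11: 0x4c (blk 9, set 1) → VC-HIT  vc=[16, 5, 29]
12: 0x2a (blk 5, set 1) → VC-HIT  vc=[16, 9, 29]

VC = [16, 9, 29]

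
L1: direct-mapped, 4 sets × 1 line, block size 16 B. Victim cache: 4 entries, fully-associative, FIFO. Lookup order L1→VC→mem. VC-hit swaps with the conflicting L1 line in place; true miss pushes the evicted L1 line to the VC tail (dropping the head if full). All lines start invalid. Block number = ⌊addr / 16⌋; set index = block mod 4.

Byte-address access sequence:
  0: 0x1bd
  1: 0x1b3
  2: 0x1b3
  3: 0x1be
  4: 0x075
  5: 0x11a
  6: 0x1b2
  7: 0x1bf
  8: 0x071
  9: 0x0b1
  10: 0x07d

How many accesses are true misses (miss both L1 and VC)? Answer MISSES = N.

MISSES = 4

#0 0x1bd→b27/s3 MISS; vc=[]
#1 0x1b3→b27/s3 L1-HIT; vc=[]
#2 0x1b3→b27/s3 L1-HIT; vc=[]
#3 0x1be→b27/s3 L1-HIT; vc=[]
#4 0x75→b7/s3 MISS; vc=[27]
#5 0x11a→b17/s1 MISS; vc=[27]
#6 0x1b2→b27/s3 VC-HIT; vc=[7]
#7 0x1bf→b27/s3 L1-HIT; vc=[7]
#8 0x71→b7/s3 VC-HIT; vc=[27]
#9 0xb1→b11/s3 MISS; vc=[27,7]
#10 0x7d→b7/s3 VC-HIT; vc=[27,11]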